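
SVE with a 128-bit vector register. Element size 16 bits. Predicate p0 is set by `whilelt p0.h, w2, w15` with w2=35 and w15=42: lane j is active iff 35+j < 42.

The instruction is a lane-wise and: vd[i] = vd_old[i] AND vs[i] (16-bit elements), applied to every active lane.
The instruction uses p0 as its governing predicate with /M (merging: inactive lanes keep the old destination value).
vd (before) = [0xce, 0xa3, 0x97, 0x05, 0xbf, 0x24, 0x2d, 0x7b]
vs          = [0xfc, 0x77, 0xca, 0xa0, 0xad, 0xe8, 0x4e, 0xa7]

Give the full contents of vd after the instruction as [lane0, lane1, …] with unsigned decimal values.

vd = [204, 35, 130, 0, 173, 32, 12, 123]

register lanes = 128/16 = 8
active while 35+j < 42, i.e. j ∈ [0,7) capped at 8 ⇒ 7
  i=0: and(0xce,0xfc) → 204
  i=1: and(0xa3,0x77) → 35
  i=2: and(0x97,0xca) → 130
  i=3: and(0x05,0xa0) → 0
  i=4: and(0xbf,0xad) → 173
  i=5: and(0x24,0xe8) → 32
  i=6: and(0x2d,0x4e) → 12
  i=7: tail/keep → 123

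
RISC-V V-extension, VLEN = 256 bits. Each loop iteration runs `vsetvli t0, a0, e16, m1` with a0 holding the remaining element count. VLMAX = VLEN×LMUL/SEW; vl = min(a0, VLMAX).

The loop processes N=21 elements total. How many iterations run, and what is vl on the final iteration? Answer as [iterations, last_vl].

[iterations, last_vl] = [2, 5]

lanes per group: 256·1/16 = 16
iterations = ceil(21/16) = 2; final-pass vl = 5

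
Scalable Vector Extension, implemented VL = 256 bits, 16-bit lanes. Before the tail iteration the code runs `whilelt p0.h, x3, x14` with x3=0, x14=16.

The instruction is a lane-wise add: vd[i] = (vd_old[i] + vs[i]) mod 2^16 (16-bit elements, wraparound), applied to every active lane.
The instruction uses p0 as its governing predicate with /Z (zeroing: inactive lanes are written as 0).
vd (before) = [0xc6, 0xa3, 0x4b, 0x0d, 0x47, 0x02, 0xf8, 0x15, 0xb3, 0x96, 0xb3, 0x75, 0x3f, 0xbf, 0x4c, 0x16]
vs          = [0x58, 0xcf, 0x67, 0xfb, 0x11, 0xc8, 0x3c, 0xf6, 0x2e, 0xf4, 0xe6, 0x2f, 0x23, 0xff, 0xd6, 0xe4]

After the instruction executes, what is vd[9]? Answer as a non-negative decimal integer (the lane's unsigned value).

256-bit reg / 16-bit elem → 16 lanes
active while 0+j < 16, i.e. j ∈ [0,16) capped at 16 ⇒ 16
  i=0: add(0xc6,0x58) → 286
  i=1: add(0xa3,0xcf) → 370
  i=2: add(0x4b,0x67) → 178
  i=3: add(0x0d,0xfb) → 264
  i=4: add(0x47,0x11) → 88
  i=5: add(0x02,0xc8) → 202
  i=6: add(0xf8,0x3c) → 308
  i=7: add(0x15,0xf6) → 267
  i=8: add(0xb3,0x2e) → 225
  i=9: add(0x96,0xf4) → 394
  i=10: add(0xb3,0xe6) → 409
  i=11: add(0x75,0x2f) → 164
  i=12: add(0x3f,0x23) → 98
  i=13: add(0xbf,0xff) → 446
  i=14: add(0x4c,0xd6) → 290
  i=15: add(0x16,0xe4) → 250

vd[9] = 394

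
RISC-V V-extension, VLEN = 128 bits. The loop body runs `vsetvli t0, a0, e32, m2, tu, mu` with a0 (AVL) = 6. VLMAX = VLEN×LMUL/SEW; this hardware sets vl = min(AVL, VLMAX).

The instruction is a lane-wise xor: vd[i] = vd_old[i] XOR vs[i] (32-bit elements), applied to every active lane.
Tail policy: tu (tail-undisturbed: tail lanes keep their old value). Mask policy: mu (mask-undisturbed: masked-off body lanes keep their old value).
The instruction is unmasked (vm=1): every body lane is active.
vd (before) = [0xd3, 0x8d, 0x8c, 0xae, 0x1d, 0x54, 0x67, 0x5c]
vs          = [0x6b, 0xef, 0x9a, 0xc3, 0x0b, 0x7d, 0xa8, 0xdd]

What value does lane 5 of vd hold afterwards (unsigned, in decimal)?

VLMAX = (128 × 2) / 32 = 8 lanes
AVL=6 ≤ VLMAX=8, so vl = 6
lane  0: xor(0xd3,0x6b) ⇒ 0xb8
lane  1: xor(0x8d,0xef) ⇒ 0x62
lane  2: xor(0x8c,0x9a) ⇒ 0x16
lane  3: xor(0xae,0xc3) ⇒ 0x6d
lane  4: xor(0x1d,0x0b) ⇒ 0x16
lane  5: xor(0x54,0x7d) ⇒ 0x29
lane  6: tail/keep ⇒ 0x67
lane  7: tail/keep ⇒ 0x5c

vd[5] = 41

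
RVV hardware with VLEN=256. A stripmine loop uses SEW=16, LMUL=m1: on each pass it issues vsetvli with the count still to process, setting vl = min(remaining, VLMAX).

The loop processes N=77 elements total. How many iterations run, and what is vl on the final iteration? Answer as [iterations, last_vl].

VLMAX = (256 × 1) / 16 = 16 lanes
N=77: ⌈77/16⌉ = 5 iters; last vl = 77 − 4×16 = 13

[iterations, last_vl] = [5, 13]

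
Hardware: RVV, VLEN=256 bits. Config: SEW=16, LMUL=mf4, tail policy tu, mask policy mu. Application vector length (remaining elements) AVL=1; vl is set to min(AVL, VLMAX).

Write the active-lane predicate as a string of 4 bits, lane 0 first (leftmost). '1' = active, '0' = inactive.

predicate = 1000

VLMAX = VLEN×LMUL/SEW = 256×1/4/16 = 4
vl = min(AVL, VLMAX) = min(1, 4) = 1
bits (lane 0 leftmost): 1000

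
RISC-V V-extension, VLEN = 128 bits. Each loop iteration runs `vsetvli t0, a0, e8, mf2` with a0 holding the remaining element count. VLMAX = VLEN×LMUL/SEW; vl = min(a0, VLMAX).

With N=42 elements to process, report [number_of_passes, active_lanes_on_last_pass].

VLMAX = (128 × 1/2) / 8 = 8 lanes
N=42: ⌈42/8⌉ = 6 iters; last vl = 42 − 5×8 = 2

[iterations, last_vl] = [6, 2]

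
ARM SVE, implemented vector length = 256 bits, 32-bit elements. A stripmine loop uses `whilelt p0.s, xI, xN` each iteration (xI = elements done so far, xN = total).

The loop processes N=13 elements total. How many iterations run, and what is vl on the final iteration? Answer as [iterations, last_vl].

[iterations, last_vl] = [2, 5]

lane count: 256 div 32 = 8
iterations = ceil(13/8) = 2; final-pass vl = 5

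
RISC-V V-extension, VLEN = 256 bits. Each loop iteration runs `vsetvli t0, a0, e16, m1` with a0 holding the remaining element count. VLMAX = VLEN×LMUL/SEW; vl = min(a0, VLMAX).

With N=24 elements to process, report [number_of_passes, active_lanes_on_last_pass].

[iterations, last_vl] = [2, 8]

VLMAX = (256 × 1) / 16 = 16 lanes
iterations = ceil(24/16) = 2; final-pass vl = 8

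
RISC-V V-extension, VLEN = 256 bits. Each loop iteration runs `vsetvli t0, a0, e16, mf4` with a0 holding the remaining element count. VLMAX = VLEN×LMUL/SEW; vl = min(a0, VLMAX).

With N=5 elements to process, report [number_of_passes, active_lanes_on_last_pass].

VLMAX = VLEN×LMUL/SEW = 256×1/4/16 = 4
N=5: ⌈5/4⌉ = 2 iters; last vl = 5 − 1×4 = 1

[iterations, last_vl] = [2, 1]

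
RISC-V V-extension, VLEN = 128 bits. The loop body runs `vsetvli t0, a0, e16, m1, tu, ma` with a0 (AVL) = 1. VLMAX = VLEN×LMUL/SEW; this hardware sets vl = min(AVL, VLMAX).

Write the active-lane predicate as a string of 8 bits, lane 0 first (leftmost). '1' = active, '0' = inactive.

VLMAX = (128 × 1) / 16 = 8 lanes
AVL=1 ≤ VLMAX=8, so vl = 1
bits (lane 0 leftmost): 10000000

predicate = 10000000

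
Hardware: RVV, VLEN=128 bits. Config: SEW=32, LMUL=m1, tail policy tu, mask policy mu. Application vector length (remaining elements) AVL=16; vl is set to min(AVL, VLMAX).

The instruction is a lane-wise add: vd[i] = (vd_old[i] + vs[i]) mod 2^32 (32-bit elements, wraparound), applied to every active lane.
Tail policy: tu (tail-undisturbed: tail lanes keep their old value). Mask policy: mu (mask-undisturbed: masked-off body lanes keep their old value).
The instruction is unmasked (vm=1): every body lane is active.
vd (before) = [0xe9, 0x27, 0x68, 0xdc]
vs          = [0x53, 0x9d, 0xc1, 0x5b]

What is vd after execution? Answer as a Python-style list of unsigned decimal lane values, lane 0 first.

vd = [316, 196, 297, 311]

VLMAX = (128 × 1) / 32 = 4 lanes
AVL=16 > VLMAX=4, so vl = 4
  i=0: add(0xe9,0x53) → 316
  i=1: add(0x27,0x9d) → 196
  i=2: add(0x68,0xc1) → 297
  i=3: add(0xdc,0x5b) → 311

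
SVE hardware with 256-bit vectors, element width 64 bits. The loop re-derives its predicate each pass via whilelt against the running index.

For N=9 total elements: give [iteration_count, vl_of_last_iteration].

256-bit reg / 64-bit elem → 4 lanes
iterations = ceil(9/4) = 3; final-pass vl = 1

[iterations, last_vl] = [3, 1]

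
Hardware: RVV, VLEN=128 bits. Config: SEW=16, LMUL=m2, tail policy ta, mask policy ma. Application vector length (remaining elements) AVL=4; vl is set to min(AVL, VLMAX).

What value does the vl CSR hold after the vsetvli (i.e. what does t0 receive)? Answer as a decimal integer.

VLMAX = VLEN×LMUL/SEW = 128×2/16 = 16
vl ← min(4, 16) = 4

vl = 4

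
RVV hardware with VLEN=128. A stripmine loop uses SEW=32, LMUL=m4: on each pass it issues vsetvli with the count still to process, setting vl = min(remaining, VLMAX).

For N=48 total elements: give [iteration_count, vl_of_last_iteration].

VLMAX = VLEN×LMUL/SEW = 128×4/32 = 16
N=48: ⌈48/16⌉ = 3 iters; last vl = 48 − 2×16 = 16

[iterations, last_vl] = [3, 16]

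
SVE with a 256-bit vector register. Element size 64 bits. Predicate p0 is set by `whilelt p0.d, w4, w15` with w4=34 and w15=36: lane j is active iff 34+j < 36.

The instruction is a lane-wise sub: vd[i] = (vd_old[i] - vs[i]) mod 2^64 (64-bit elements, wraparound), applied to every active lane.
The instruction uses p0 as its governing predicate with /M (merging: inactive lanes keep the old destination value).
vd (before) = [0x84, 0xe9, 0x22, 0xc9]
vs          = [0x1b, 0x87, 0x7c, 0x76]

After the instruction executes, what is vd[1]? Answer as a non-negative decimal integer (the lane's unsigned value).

register lanes = 256/64 = 4
p0[j] = (34+j < 36); true for j=0..1 → 2 lanes set
[0] sub(0x84,0x1b) = 0x69
[1] sub(0xe9,0x87) = 0x62
[2] tail/keep = 0x22
[3] tail/keep = 0xc9

vd[1] = 98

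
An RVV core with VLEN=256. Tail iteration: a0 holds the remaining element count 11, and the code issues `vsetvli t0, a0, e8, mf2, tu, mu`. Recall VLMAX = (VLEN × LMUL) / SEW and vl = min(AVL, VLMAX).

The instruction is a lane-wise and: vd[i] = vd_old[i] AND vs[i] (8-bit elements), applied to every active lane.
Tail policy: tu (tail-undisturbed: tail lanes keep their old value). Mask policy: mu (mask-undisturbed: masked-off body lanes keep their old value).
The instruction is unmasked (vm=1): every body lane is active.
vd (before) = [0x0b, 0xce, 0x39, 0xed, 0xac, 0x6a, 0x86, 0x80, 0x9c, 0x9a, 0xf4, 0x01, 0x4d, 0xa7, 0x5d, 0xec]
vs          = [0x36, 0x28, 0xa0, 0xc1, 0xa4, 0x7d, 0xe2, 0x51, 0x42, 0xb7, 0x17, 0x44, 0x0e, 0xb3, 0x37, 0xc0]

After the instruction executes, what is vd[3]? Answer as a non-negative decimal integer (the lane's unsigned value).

vd[3] = 193

VLMAX = VLEN×LMUL/SEW = 256×1/2/8 = 16
AVL=11 ≤ VLMAX=16, so vl = 11
  i=0: and(0x0b,0x36) → 2
  i=1: and(0xce,0x28) → 8
  i=2: and(0x39,0xa0) → 32
  i=3: and(0xed,0xc1) → 193
  i=4: and(0xac,0xa4) → 164
  i=5: and(0x6a,0x7d) → 104
  i=6: and(0x86,0xe2) → 130
  i=7: and(0x80,0x51) → 0
  i=8: and(0x9c,0x42) → 0
  i=9: and(0x9a,0xb7) → 146
  i=10: and(0xf4,0x17) → 20
  i=11: tail/keep → 1
  i=12: tail/keep → 77
  i=13: tail/keep → 167
  i=14: tail/keep → 93
  i=15: tail/keep → 236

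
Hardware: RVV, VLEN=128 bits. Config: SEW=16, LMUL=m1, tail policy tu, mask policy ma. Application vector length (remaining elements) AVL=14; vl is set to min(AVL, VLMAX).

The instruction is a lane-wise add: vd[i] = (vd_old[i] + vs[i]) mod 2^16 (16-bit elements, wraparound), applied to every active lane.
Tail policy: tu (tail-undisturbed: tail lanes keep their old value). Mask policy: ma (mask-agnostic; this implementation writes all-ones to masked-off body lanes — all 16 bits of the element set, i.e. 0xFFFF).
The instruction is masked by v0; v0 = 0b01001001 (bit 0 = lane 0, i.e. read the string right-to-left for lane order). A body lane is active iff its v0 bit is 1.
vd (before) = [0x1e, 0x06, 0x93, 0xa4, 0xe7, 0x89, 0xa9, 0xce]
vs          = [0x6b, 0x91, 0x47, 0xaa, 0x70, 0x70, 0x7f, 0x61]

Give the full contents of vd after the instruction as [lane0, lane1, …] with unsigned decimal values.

VLMAX = (128 × 1) / 16 = 8 lanes
vl ← min(14, 8) = 8
vd[0] add(0x1e,0x6b) -> 0x89
vd[1] mask-off/ones -> 0xffff
vd[2] mask-off/ones -> 0xffff
vd[3] add(0xa4,0xaa) -> 0x14e
vd[4] mask-off/ones -> 0xffff
vd[5] mask-off/ones -> 0xffff
vd[6] add(0xa9,0x7f) -> 0x128
vd[7] mask-off/ones -> 0xffff

vd = [137, 65535, 65535, 334, 65535, 65535, 296, 65535]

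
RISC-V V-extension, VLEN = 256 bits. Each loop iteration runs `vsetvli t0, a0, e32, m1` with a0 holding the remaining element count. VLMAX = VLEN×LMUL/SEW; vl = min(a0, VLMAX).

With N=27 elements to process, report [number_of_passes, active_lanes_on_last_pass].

[iterations, last_vl] = [4, 3]

VLMAX = VLEN×LMUL/SEW = 256×1/32 = 8
iterations = ceil(27/8) = 4; final-pass vl = 3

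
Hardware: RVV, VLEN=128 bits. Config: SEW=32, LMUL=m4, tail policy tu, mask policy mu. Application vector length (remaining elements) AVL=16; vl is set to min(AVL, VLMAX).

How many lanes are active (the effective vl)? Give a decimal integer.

VLMAX = VLEN×LMUL/SEW = 128×4/32 = 16
vl = min(AVL, VLMAX) = min(16, 16) = 16

vl = 16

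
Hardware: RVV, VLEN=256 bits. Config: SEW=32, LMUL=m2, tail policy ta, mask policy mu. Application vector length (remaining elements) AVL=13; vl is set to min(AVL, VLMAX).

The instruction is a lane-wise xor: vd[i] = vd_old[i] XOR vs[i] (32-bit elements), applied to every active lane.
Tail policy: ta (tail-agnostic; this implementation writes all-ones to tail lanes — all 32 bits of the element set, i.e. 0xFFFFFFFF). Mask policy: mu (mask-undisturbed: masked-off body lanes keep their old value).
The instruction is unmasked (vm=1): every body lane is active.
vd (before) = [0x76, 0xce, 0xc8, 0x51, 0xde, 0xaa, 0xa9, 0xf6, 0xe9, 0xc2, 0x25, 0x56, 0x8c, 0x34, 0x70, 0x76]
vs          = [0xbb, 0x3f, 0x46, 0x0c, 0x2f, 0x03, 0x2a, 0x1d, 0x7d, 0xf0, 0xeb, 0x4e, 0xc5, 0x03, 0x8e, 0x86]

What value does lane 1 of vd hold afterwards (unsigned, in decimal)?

vd[1] = 241

VLMAX = (256 × 2) / 32 = 16 lanes
AVL=13 ≤ VLMAX=16, so vl = 13
vd[0] xor(0x76,0xbb) -> 0xcd
vd[1] xor(0xce,0x3f) -> 0xf1
vd[2] xor(0xc8,0x46) -> 0x8e
vd[3] xor(0x51,0x0c) -> 0x5d
vd[4] xor(0xde,0x2f) -> 0xf1
vd[5] xor(0xaa,0x03) -> 0xa9
vd[6] xor(0xa9,0x2a) -> 0x83
vd[7] xor(0xf6,0x1d) -> 0xeb
vd[8] xor(0xe9,0x7d) -> 0x94
vd[9] xor(0xc2,0xf0) -> 0x32
vd[10] xor(0x25,0xeb) -> 0xce
vd[11] xor(0x56,0x4e) -> 0x18
vd[12] xor(0x8c,0xc5) -> 0x49
vd[13] tail/ones -> 0xffffffff
vd[14] tail/ones -> 0xffffffff
vd[15] tail/ones -> 0xffffffff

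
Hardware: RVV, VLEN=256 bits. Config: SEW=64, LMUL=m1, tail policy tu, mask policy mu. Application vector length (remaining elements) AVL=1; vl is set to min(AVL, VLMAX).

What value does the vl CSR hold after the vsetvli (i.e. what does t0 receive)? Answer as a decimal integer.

vl = 1

lanes per group: 256·1/64 = 4
vl ← min(1, 4) = 1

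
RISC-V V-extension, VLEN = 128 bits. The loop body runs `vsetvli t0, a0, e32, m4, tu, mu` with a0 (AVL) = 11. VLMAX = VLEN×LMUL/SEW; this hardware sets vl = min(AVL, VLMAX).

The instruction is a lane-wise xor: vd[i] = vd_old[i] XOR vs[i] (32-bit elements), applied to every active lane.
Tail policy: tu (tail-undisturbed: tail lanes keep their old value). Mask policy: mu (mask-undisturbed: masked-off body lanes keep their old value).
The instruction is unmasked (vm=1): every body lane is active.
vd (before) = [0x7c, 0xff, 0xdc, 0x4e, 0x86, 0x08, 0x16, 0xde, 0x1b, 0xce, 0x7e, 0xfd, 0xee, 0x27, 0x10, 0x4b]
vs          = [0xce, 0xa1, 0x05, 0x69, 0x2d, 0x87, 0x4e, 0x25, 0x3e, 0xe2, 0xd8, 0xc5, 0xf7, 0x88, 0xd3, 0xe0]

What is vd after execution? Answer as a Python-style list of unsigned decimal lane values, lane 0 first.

VLMAX = VLEN×LMUL/SEW = 128×4/32 = 16
vl = min(AVL, VLMAX) = min(11, 16) = 11
lane  0: xor(0x7c,0xce) ⇒ 0xb2
lane  1: xor(0xff,0xa1) ⇒ 0x5e
lane  2: xor(0xdc,0x05) ⇒ 0xd9
lane  3: xor(0x4e,0x69) ⇒ 0x27
lane  4: xor(0x86,0x2d) ⇒ 0xab
lane  5: xor(0x08,0x87) ⇒ 0x8f
lane  6: xor(0x16,0x4e) ⇒ 0x58
lane  7: xor(0xde,0x25) ⇒ 0xfb
lane  8: xor(0x1b,0x3e) ⇒ 0x25
lane  9: xor(0xce,0xe2) ⇒ 0x2c
lane 10: xor(0x7e,0xd8) ⇒ 0xa6
lane 11: tail/keep ⇒ 0xfd
lane 12: tail/keep ⇒ 0xee
lane 13: tail/keep ⇒ 0x27
lane 14: tail/keep ⇒ 0x10
lane 15: tail/keep ⇒ 0x4b

vd = [178, 94, 217, 39, 171, 143, 88, 251, 37, 44, 166, 253, 238, 39, 16, 75]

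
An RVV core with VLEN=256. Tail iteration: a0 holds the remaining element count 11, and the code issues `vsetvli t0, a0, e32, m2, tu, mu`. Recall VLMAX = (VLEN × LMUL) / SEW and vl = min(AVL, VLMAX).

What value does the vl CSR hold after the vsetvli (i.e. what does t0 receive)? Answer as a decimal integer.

vl = 11

VLMAX = VLEN×LMUL/SEW = 256×2/32 = 16
AVL=11 ≤ VLMAX=16, so vl = 11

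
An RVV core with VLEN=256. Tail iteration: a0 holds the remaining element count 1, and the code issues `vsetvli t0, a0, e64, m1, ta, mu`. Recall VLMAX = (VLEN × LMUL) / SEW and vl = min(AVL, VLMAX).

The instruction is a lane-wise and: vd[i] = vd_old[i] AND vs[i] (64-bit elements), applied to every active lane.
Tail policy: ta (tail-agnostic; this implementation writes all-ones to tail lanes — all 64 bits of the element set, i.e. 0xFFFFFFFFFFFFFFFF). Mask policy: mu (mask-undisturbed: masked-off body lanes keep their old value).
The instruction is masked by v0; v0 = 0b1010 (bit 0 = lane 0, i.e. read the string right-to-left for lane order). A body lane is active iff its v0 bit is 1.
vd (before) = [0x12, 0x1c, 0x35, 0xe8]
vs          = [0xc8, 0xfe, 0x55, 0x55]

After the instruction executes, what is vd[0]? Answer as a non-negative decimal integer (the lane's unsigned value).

lanes per group: 256·1/64 = 4
AVL=1 ≤ VLMAX=4, so vl = 1
[0] mask-off/keep = 0x12
[1] tail/ones = 0xffffffffffffffff
[2] tail/ones = 0xffffffffffffffff
[3] tail/ones = 0xffffffffffffffff

vd[0] = 18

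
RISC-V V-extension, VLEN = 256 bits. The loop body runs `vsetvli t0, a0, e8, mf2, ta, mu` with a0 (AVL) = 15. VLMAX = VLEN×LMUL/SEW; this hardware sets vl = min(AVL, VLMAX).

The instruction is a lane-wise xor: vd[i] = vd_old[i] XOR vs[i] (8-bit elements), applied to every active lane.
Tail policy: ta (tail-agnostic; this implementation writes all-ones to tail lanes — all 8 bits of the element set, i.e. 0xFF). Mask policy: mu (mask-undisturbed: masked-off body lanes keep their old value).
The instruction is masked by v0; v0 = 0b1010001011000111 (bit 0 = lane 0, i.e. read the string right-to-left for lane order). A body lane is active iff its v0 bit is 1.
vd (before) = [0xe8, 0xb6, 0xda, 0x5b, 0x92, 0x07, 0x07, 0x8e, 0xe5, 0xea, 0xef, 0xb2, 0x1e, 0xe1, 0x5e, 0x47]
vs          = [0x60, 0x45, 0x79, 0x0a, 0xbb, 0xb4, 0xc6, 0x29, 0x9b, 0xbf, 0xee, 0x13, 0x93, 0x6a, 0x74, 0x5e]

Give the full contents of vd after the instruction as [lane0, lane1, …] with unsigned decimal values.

vd = [136, 243, 163, 91, 146, 7, 193, 167, 229, 85, 239, 178, 30, 139, 94, 255]

VLMAX = VLEN×LMUL/SEW = 256×1/2/8 = 16
vl ← min(15, 16) = 15
  i=0: xor(0xe8,0x60) → 136
  i=1: xor(0xb6,0x45) → 243
  i=2: xor(0xda,0x79) → 163
  i=3: mask-off/keep → 91
  i=4: mask-off/keep → 146
  i=5: mask-off/keep → 7
  i=6: xor(0x07,0xc6) → 193
  i=7: xor(0x8e,0x29) → 167
  i=8: mask-off/keep → 229
  i=9: xor(0xea,0xbf) → 85
  i=10: mask-off/keep → 239
  i=11: mask-off/keep → 178
  i=12: mask-off/keep → 30
  i=13: xor(0xe1,0x6a) → 139
  i=14: mask-off/keep → 94
  i=15: tail/ones → 255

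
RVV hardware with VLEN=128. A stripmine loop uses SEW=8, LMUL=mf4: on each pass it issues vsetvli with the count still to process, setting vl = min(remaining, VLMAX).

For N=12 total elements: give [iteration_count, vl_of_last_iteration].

[iterations, last_vl] = [3, 4]

lanes per group: 128·1/4/8 = 4
iterations = ceil(12/4) = 3; final-pass vl = 4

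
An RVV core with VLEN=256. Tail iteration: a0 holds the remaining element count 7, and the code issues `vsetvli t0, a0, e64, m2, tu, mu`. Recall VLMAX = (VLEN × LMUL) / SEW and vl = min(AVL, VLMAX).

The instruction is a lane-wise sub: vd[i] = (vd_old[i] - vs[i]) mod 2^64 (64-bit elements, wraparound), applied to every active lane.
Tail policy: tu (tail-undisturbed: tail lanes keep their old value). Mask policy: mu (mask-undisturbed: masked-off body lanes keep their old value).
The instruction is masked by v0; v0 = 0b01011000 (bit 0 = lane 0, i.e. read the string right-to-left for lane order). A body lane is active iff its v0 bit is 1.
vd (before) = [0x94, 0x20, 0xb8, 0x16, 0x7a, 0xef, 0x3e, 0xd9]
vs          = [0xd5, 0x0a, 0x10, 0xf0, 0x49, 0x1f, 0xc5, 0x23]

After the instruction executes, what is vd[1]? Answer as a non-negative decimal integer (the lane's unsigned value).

vd[1] = 32

VLMAX = (256 × 2) / 64 = 8 lanes
AVL=7 ≤ VLMAX=8, so vl = 7
[0] mask-off/keep = 0x94
[1] mask-off/keep = 0x20
[2] mask-off/keep = 0xb8
[3] sub(0x16,0xf0) = 0xffffffffffffff26
[4] sub(0x7a,0x49) = 0x31
[5] mask-off/keep = 0xef
[6] sub(0x3e,0xc5) = 0xffffffffffffff79
[7] tail/keep = 0xd9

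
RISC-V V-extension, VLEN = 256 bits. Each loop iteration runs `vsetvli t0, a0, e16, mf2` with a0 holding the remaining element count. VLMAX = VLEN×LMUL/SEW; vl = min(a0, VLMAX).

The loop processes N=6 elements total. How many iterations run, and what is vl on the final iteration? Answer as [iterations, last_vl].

[iterations, last_vl] = [1, 6]

lanes per group: 256·1/2/16 = 8
6 elements at 8/iter → 1 passes, remainder 6 on the last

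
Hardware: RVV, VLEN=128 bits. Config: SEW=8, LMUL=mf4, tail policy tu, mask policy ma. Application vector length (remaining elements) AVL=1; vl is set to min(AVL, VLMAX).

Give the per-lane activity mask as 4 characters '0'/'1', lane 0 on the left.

lanes per group: 128·1/4/8 = 4
vl ← min(1, 4) = 1
bits (lane 0 leftmost): 1000

predicate = 1000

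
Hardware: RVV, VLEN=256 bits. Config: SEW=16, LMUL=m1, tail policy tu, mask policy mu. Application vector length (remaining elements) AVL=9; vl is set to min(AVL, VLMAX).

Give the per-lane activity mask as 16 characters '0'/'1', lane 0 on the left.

predicate = 1111111110000000

VLMAX = (256 × 1) / 16 = 16 lanes
vl = min(AVL, VLMAX) = min(9, 16) = 9
bits (lane 0 leftmost): 1111111110000000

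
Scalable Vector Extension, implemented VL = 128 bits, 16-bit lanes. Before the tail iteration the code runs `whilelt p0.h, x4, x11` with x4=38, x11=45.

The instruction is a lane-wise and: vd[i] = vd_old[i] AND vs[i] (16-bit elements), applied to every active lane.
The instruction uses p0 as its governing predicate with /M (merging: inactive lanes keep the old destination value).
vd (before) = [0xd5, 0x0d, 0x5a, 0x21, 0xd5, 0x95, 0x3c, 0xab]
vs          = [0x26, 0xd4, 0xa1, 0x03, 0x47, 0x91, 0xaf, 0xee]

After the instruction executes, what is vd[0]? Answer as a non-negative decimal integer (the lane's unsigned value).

128-bit reg / 16-bit elem → 8 lanes
p0[j] = (38+j < 45); true for j=0..6 → 7 lanes set
vd[0] and(0xd5,0x26) -> 0x04
vd[1] and(0x0d,0xd4) -> 0x04
vd[2] and(0x5a,0xa1) -> 0x00
vd[3] and(0x21,0x03) -> 0x01
vd[4] and(0xd5,0x47) -> 0x45
vd[5] and(0x95,0x91) -> 0x91
vd[6] and(0x3c,0xaf) -> 0x2c
vd[7] tail/keep -> 0xab

vd[0] = 4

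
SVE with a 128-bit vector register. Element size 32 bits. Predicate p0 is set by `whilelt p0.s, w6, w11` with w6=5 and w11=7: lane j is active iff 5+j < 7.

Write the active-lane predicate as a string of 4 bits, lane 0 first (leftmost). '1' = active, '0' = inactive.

predicate = 1100

lane count: 128 div 32 = 4
p0[j] = (5+j < 7); true for j=0..1 → 2 lanes set
bits (lane 0 leftmost): 1100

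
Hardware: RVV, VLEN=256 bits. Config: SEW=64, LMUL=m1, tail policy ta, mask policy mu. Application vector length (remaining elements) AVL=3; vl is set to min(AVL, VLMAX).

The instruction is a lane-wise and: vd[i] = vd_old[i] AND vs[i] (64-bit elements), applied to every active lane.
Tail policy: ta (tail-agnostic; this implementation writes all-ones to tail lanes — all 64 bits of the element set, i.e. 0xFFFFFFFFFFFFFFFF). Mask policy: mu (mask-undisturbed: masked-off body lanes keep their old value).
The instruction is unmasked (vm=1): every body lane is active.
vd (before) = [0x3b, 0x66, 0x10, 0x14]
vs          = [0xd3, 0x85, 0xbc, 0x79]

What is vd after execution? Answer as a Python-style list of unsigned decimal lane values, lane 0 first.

lanes per group: 256·1/64 = 4
AVL=3 ≤ VLMAX=4, so vl = 3
  i=0: and(0x3b,0xd3) → 19
  i=1: and(0x66,0x85) → 4
  i=2: and(0x10,0xbc) → 16
  i=3: tail/ones → 18446744073709551615

vd = [19, 4, 16, 18446744073709551615]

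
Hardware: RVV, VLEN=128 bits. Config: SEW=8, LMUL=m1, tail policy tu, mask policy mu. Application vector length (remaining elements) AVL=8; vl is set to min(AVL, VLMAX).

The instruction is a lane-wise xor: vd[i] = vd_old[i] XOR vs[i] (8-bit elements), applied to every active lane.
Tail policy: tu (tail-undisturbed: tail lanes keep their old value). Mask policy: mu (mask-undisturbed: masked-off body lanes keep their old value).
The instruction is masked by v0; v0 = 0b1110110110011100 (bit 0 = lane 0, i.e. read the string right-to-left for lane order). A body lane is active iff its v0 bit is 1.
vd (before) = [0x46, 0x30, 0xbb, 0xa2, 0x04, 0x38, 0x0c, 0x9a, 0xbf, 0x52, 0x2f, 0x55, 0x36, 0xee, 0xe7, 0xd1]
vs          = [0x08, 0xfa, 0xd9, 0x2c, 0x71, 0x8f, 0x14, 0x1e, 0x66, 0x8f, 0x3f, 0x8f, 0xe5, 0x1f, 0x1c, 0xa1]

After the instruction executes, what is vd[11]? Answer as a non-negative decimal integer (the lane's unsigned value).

VLMAX = (128 × 1) / 8 = 16 lanes
vl = min(AVL, VLMAX) = min(8, 16) = 8
lane  0: mask-off/keep ⇒ 0x46
lane  1: mask-off/keep ⇒ 0x30
lane  2: xor(0xbb,0xd9) ⇒ 0x62
lane  3: xor(0xa2,0x2c) ⇒ 0x8e
lane  4: xor(0x04,0x71) ⇒ 0x75
lane  5: mask-off/keep ⇒ 0x38
lane  6: mask-off/keep ⇒ 0x0c
lane  7: xor(0x9a,0x1e) ⇒ 0x84
lane  8: tail/keep ⇒ 0xbf
lane  9: tail/keep ⇒ 0x52
lane 10: tail/keep ⇒ 0x2f
lane 11: tail/keep ⇒ 0x55
lane 12: tail/keep ⇒ 0x36
lane 13: tail/keep ⇒ 0xee
lane 14: tail/keep ⇒ 0xe7
lane 15: tail/keep ⇒ 0xd1

vd[11] = 85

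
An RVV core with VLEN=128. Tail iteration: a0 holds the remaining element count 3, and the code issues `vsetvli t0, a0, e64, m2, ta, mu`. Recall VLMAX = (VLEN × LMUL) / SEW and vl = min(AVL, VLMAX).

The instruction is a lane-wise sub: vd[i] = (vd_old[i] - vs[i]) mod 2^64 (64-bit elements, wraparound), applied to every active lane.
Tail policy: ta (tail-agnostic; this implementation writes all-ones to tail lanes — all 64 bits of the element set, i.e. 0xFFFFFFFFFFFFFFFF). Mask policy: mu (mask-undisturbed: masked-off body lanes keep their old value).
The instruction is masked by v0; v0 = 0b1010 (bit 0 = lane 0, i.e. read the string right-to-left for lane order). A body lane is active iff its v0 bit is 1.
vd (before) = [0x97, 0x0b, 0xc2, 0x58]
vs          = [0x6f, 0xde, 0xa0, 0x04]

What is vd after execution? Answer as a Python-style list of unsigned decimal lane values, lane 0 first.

vd = [151, 18446744073709551405, 194, 18446744073709551615]

lanes per group: 128·2/64 = 4
AVL=3 ≤ VLMAX=4, so vl = 3
[0] mask-off/keep = 0x97
[1] sub(0x0b,0xde) = 0xffffffffffffff2d
[2] mask-off/keep = 0xc2
[3] tail/ones = 0xffffffffffffffff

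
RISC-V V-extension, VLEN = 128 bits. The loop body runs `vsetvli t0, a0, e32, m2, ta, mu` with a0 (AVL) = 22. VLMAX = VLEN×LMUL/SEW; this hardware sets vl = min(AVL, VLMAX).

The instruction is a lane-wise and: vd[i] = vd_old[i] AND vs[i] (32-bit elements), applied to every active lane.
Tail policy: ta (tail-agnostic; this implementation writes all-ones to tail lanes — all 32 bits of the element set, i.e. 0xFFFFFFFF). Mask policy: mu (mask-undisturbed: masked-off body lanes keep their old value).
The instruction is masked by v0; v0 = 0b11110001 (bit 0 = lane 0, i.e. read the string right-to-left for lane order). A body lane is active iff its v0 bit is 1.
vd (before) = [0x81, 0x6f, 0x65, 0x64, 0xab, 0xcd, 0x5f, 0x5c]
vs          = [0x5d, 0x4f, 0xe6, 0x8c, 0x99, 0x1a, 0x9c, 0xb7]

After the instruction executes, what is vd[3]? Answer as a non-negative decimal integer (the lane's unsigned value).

VLMAX = VLEN×LMUL/SEW = 128×2/32 = 8
AVL=22 > VLMAX=8, so vl = 8
  i=0: and(0x81,0x5d) → 1
  i=1: mask-off/keep → 111
  i=2: mask-off/keep → 101
  i=3: mask-off/keep → 100
  i=4: and(0xab,0x99) → 137
  i=5: and(0xcd,0x1a) → 8
  i=6: and(0x5f,0x9c) → 28
  i=7: and(0x5c,0xb7) → 20

vd[3] = 100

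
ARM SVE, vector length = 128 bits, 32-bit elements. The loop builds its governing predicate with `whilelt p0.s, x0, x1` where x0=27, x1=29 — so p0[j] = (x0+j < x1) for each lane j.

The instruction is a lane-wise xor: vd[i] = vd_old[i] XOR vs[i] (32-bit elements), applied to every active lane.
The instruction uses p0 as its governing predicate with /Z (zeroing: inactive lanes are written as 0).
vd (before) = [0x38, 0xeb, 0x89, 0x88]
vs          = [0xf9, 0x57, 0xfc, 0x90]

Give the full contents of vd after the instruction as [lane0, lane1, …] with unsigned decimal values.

vd = [193, 188, 0, 0]

register lanes = 128/32 = 4
p0[j] = (27+j < 29); true for j=0..1 → 2 lanes set
  i=0: xor(0x38,0xf9) → 193
  i=1: xor(0xeb,0x57) → 188
  i=2: tail/zero → 0
  i=3: tail/zero → 0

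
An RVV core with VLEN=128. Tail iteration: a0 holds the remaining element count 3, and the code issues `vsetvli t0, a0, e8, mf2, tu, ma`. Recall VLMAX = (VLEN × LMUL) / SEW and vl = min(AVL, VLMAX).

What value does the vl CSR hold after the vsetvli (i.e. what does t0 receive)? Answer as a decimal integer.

VLMAX = VLEN×LMUL/SEW = 128×1/2/8 = 8
AVL=3 ≤ VLMAX=8, so vl = 3

vl = 3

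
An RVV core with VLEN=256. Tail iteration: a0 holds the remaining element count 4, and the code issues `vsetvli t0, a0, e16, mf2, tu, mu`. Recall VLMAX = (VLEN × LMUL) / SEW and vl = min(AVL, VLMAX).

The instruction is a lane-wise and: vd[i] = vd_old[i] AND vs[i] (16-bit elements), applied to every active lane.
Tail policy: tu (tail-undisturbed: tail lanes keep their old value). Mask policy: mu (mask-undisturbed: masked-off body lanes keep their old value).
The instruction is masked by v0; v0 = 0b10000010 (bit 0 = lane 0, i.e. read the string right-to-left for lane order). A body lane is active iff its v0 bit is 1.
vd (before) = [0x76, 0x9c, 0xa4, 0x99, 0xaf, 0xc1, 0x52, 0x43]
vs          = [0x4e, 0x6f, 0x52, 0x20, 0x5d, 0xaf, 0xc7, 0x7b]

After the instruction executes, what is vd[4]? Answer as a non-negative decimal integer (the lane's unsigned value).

VLMAX = (256 × 1/2) / 16 = 8 lanes
vl ← min(4, 8) = 4
  i=0: mask-off/keep → 118
  i=1: and(0x9c,0x6f) → 12
  i=2: mask-off/keep → 164
  i=3: mask-off/keep → 153
  i=4: tail/keep → 175
  i=5: tail/keep → 193
  i=6: tail/keep → 82
  i=7: tail/keep → 67

vd[4] = 175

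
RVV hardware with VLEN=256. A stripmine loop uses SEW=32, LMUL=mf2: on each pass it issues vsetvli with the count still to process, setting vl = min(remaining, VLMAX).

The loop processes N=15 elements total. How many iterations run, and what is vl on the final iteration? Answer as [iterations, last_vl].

VLMAX = VLEN×LMUL/SEW = 256×1/2/32 = 4
iterations = ceil(15/4) = 4; final-pass vl = 3

[iterations, last_vl] = [4, 3]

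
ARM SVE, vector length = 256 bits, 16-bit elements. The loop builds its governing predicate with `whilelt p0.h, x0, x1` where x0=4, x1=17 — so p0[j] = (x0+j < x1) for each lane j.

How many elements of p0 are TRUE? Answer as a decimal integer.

vl = 13

register lanes = 256/16 = 16
p0[j] = (4+j < 17); true for j=0..12 → 13 lanes set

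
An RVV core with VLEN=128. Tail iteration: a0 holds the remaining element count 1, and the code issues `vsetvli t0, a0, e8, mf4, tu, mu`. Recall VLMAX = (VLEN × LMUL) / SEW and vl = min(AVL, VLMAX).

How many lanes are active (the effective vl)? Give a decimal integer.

vl = 1

VLMAX = VLEN×LMUL/SEW = 128×1/4/8 = 4
vl = min(AVL, VLMAX) = min(1, 4) = 1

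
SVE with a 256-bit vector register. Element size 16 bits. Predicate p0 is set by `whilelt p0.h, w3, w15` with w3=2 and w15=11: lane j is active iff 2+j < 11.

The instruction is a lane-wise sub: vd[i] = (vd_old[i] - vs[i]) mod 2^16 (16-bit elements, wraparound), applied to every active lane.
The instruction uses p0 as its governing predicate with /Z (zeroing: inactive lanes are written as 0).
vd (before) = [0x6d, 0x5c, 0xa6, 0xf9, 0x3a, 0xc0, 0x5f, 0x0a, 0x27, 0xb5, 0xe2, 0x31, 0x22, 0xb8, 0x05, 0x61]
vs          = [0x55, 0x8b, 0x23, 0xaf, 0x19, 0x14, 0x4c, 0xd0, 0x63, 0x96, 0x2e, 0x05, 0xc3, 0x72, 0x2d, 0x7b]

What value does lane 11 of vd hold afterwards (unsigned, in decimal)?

vd[11] = 0

256-bit reg / 16-bit elem → 16 lanes
active while 2+j < 11, i.e. j ∈ [0,9) capped at 16 ⇒ 9
[0] sub(0x6d,0x55) = 0x18
[1] sub(0x5c,0x8b) = 0xffd1
[2] sub(0xa6,0x23) = 0x83
[3] sub(0xf9,0xaf) = 0x4a
[4] sub(0x3a,0x19) = 0x21
[5] sub(0xc0,0x14) = 0xac
[6] sub(0x5f,0x4c) = 0x13
[7] sub(0x0a,0xd0) = 0xff3a
[8] sub(0x27,0x63) = 0xffc4
[9] tail/zero = 0x00
[10] tail/zero = 0x00
[11] tail/zero = 0x00
[12] tail/zero = 0x00
[13] tail/zero = 0x00
[14] tail/zero = 0x00
[15] tail/zero = 0x00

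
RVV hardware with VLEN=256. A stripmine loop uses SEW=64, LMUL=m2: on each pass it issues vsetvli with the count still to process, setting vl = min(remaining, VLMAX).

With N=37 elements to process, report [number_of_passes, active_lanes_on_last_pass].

[iterations, last_vl] = [5, 5]

VLMAX = (256 × 2) / 64 = 8 lanes
iterations = ceil(37/8) = 5; final-pass vl = 5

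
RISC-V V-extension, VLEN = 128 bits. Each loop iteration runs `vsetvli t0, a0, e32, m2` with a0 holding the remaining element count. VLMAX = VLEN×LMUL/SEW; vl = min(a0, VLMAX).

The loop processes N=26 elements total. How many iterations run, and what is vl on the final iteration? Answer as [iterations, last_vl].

[iterations, last_vl] = [4, 2]

VLMAX = VLEN×LMUL/SEW = 128×2/32 = 8
iterations = ceil(26/8) = 4; final-pass vl = 2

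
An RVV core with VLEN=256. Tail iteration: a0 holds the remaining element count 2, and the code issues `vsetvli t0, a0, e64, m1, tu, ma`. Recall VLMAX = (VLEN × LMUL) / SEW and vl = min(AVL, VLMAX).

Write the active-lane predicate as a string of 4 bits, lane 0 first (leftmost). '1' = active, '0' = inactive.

predicate = 1100

lanes per group: 256·1/64 = 4
AVL=2 ≤ VLMAX=4, so vl = 2
bits (lane 0 leftmost): 1100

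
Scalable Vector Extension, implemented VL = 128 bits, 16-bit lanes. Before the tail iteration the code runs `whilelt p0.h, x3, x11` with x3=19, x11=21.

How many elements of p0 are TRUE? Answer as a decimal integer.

vl = 2

lane count: 128 div 16 = 8
p0[j] = (19+j < 21); true for j=0..1 → 2 lanes set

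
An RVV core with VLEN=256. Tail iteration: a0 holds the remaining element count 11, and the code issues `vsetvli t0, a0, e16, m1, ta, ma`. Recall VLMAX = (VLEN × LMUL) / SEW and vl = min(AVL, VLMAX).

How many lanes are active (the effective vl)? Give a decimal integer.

vl = 11

VLMAX = VLEN×LMUL/SEW = 256×1/16 = 16
vl = min(AVL, VLMAX) = min(11, 16) = 11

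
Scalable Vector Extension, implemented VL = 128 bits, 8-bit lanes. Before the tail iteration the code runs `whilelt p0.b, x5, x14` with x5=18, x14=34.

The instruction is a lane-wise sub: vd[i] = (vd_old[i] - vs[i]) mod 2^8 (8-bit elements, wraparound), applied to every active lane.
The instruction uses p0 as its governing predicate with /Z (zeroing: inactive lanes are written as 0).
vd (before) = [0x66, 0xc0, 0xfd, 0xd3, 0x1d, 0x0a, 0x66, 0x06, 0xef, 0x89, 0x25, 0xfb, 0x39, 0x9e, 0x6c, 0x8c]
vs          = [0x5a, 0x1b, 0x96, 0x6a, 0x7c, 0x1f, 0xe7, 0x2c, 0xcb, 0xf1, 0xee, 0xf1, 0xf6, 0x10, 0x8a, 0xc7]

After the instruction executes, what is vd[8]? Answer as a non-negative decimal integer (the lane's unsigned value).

vd[8] = 36

register lanes = 128/8 = 16
whilelt: lane j active iff 18+j < 34 → j < 16 → 16 active
vd[0] sub(0x66,0x5a) -> 0x0c
vd[1] sub(0xc0,0x1b) -> 0xa5
vd[2] sub(0xfd,0x96) -> 0x67
vd[3] sub(0xd3,0x6a) -> 0x69
vd[4] sub(0x1d,0x7c) -> 0xa1
vd[5] sub(0x0a,0x1f) -> 0xeb
vd[6] sub(0x66,0xe7) -> 0x7f
vd[7] sub(0x06,0x2c) -> 0xda
vd[8] sub(0xef,0xcb) -> 0x24
vd[9] sub(0x89,0xf1) -> 0x98
vd[10] sub(0x25,0xee) -> 0x37
vd[11] sub(0xfb,0xf1) -> 0x0a
vd[12] sub(0x39,0xf6) -> 0x43
vd[13] sub(0x9e,0x10) -> 0x8e
vd[14] sub(0x6c,0x8a) -> 0xe2
vd[15] sub(0x8c,0xc7) -> 0xc5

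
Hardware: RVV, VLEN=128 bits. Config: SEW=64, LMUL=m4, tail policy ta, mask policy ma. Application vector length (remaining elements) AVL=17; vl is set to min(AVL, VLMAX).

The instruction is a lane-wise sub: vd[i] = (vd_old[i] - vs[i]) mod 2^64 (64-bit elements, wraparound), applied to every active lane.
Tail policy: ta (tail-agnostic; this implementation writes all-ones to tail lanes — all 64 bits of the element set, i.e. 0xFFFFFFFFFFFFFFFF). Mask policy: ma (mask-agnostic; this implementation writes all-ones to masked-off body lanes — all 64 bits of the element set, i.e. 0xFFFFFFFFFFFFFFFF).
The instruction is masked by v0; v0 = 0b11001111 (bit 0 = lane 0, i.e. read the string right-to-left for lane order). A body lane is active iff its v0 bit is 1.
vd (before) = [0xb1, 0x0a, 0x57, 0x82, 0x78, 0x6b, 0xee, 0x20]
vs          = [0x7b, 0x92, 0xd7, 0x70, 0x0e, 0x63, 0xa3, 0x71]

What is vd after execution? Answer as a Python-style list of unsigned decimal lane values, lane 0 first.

vd = [54, 18446744073709551480, 18446744073709551488, 18, 18446744073709551615, 18446744073709551615, 75, 18446744073709551535]

VLMAX = VLEN×LMUL/SEW = 128×4/64 = 8
vl ← min(17, 8) = 8
vd[0] sub(0xb1,0x7b) -> 0x36
vd[1] sub(0x0a,0x92) -> 0xffffffffffffff78
vd[2] sub(0x57,0xd7) -> 0xffffffffffffff80
vd[3] sub(0x82,0x70) -> 0x12
vd[4] mask-off/ones -> 0xffffffffffffffff
vd[5] mask-off/ones -> 0xffffffffffffffff
vd[6] sub(0xee,0xa3) -> 0x4b
vd[7] sub(0x20,0x71) -> 0xffffffffffffffaf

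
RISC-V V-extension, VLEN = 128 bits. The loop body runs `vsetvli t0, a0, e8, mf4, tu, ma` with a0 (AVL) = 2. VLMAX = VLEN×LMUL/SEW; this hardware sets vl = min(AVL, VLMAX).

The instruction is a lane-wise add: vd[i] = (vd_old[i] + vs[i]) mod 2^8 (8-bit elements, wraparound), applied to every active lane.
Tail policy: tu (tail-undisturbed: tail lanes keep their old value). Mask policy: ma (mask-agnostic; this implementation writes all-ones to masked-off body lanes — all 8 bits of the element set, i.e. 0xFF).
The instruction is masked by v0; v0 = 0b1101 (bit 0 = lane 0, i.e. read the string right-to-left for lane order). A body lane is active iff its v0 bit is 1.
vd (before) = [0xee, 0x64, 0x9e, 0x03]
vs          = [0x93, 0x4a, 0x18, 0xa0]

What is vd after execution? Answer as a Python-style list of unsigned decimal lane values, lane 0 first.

vd = [129, 255, 158, 3]

lanes per group: 128·1/4/8 = 4
AVL=2 ≤ VLMAX=4, so vl = 2
  i=0: add(0xee,0x93) → 129
  i=1: mask-off/ones → 255
  i=2: tail/keep → 158
  i=3: tail/keep → 3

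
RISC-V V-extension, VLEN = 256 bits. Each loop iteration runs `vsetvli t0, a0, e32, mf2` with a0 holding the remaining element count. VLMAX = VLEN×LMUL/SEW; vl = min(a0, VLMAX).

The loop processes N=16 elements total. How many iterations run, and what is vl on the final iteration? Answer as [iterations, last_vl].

lanes per group: 256·1/2/32 = 4
N=16: ⌈16/4⌉ = 4 iters; last vl = 16 − 3×4 = 4

[iterations, last_vl] = [4, 4]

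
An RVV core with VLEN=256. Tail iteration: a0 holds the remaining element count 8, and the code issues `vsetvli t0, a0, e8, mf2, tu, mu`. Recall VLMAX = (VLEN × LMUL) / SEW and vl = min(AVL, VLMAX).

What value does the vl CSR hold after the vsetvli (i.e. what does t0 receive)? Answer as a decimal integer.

lanes per group: 256·1/2/8 = 16
vl ← min(8, 16) = 8

vl = 8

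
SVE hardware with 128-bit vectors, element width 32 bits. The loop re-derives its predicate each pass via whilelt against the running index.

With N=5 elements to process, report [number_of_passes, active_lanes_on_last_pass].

[iterations, last_vl] = [2, 1]

register lanes = 128/32 = 4
iterations = ceil(5/4) = 2; final-pass vl = 1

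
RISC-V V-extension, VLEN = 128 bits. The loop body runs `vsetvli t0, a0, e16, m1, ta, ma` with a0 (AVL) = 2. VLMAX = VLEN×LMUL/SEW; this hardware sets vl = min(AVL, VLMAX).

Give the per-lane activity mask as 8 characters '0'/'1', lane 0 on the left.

lanes per group: 128·1/16 = 8
AVL=2 ≤ VLMAX=8, so vl = 2
bits (lane 0 leftmost): 11000000

predicate = 11000000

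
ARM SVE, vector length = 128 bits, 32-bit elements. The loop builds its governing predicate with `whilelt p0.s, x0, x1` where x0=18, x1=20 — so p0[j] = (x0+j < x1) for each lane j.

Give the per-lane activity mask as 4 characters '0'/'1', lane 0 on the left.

predicate = 1100

register lanes = 128/32 = 4
active while 18+j < 20, i.e. j ∈ [0,2) capped at 4 ⇒ 2
bits (lane 0 leftmost): 1100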